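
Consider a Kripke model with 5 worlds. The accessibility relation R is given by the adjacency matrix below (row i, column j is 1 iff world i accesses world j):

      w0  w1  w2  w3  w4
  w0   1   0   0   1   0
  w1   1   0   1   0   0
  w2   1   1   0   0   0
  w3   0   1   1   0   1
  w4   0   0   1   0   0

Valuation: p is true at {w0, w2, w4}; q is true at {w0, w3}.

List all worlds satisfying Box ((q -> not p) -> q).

w0: successors {w0, w3}; (q -> not p) -> q there: w0:T, w3:T. ✓
w1: successors {w0, w2}; (q -> not p) -> q there: w0:T, w2:F. ✗
w2: successors {w0, w1}; (q -> not p) -> q there: w0:T, w1:F. ✗
w3: successors {w1, w2, w4}; (q -> not p) -> q there: w1:F, w2:F, w4:F. ✗
w4: successors {w2}; (q -> not p) -> q there: w2:F. ✗

{w0}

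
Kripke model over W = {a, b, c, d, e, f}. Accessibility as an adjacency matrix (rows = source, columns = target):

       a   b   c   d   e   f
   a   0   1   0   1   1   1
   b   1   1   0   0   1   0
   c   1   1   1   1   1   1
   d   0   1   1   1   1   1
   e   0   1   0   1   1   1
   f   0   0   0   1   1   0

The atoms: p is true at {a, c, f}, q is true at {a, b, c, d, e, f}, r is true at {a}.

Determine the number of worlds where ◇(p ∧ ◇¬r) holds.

5

a: successors {b, d, e, f}; p ∧ ◇¬r there: b:F, d:F, e:F, f:T. ✓
b: successors {a, b, e}; p ∧ ◇¬r there: a:T, b:F, e:F. ✓
c: successors {a, b, c, d, e, f}; p ∧ ◇¬r there: a:T, b:F, c:T, d:F, e:F, f:T. ✓
d: successors {b, c, d, e, f}; p ∧ ◇¬r there: b:F, c:T, d:F, e:F, f:T. ✓
e: successors {b, d, e, f}; p ∧ ◇¬r there: b:F, d:F, e:F, f:T. ✓
f: successors {d, e}; p ∧ ◇¬r there: d:F, e:F. ✗
Satisfying worlds: {a, b, c, d, e}.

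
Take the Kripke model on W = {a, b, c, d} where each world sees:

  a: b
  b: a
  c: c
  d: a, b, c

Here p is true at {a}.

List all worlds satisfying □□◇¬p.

{a, c}

a: successors {b}; □◇¬p there: b:T. ✓
b: successors {a}; □◇¬p there: a:F. ✗
c: successors {c}; □◇¬p there: c:T. ✓
d: successors {a, b, c}; □◇¬p there: a:F, b:T, c:T. ✗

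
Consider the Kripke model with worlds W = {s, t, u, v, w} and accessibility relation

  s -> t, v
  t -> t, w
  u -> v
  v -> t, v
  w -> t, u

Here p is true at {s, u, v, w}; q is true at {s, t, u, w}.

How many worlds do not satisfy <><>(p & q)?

1

s: successors {t, v}; <>(p & q) there: t:T, v:F. ✓
t: successors {t, w}; <>(p & q) there: t:T, w:T. ✓
u: successors {v}; <>(p & q) there: v:F. ✗
v: successors {t, v}; <>(p & q) there: t:T, v:F. ✓
w: successors {t, u}; <>(p & q) there: t:T, u:F. ✓
Satisfying worlds: {s, t, v, w}.
So <><>(p & q) fails at the other 1 world.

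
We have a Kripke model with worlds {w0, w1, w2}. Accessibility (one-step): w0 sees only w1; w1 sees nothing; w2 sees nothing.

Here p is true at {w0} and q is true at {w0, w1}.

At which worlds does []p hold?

{w1, w2}

w0: successors {w1}; p there: w1:F. ✗
w1: no successors, so []p holds vacuously. ✓
w2: no successors, so []p holds vacuously. ✓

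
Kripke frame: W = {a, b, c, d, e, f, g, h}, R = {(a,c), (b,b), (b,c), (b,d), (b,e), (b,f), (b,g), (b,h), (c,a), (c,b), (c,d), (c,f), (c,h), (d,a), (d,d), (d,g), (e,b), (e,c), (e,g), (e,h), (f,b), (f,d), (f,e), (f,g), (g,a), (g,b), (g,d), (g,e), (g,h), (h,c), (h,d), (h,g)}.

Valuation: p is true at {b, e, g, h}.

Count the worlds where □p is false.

a: successors {c}; p there: c:F. ✗
b: successors {b, c, d, e, f, g, h}; p there: b:T, c:F, d:F, e:T, f:F, g:T, h:T. ✗
c: successors {a, b, d, f, h}; p there: a:F, b:T, d:F, f:F, h:T. ✗
d: successors {a, d, g}; p there: a:F, d:F, g:T. ✗
e: successors {b, c, g, h}; p there: b:T, c:F, g:T, h:T. ✗
f: successors {b, d, e, g}; p there: b:T, d:F, e:T, g:T. ✗
g: successors {a, b, d, e, h}; p there: a:F, b:T, d:F, e:T, h:T. ✗
h: successors {c, d, g}; p there: c:F, d:F, g:T. ✗
Satisfying worlds: ∅.
So □p fails at the other 8 worlds.

8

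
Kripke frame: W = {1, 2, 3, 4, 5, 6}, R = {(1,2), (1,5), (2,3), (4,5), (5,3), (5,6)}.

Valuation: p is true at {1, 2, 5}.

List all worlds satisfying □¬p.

{2, 3, 5, 6}

1: successors {2, 5}; ¬p there: 2:F, 5:F. ✗
2: successors {3}; ¬p there: 3:T. ✓
3: no successors, so □¬p holds vacuously. ✓
4: successors {5}; ¬p there: 5:F. ✗
5: successors {3, 6}; ¬p there: 3:T, 6:T. ✓
6: no successors, so □¬p holds vacuously. ✓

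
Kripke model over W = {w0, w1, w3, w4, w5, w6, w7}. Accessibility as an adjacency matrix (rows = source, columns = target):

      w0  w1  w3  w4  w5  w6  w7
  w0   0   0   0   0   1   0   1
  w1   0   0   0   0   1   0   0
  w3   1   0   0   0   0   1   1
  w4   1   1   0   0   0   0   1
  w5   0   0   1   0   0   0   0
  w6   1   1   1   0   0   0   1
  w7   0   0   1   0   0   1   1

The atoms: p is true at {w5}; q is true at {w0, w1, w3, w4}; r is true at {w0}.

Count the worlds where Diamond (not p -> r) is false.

w0: successors {w5, w7}; not p -> r there: w5:T, w7:F. ✓
w1: successors {w5}; not p -> r there: w5:T. ✓
w3: successors {w0, w6, w7}; not p -> r there: w0:T, w6:F, w7:F. ✓
w4: successors {w0, w1, w7}; not p -> r there: w0:T, w1:F, w7:F. ✓
w5: successors {w3}; not p -> r there: w3:F. ✗
w6: successors {w0, w1, w3, w7}; not p -> r there: w0:T, w1:F, w3:F, w7:F. ✓
w7: successors {w3, w6, w7}; not p -> r there: w3:F, w6:F, w7:F. ✗
Satisfying worlds: {w0, w1, w3, w4, w6}.
So Diamond (not p -> r) fails at the other 2 worlds.

2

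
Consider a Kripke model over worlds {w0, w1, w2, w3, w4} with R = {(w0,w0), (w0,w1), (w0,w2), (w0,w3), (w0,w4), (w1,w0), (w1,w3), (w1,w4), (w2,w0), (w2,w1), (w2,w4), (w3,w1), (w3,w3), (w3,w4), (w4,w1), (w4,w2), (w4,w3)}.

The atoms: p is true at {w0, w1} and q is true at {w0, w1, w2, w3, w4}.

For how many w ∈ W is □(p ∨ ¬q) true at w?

0

w0: successors {w0, w1, w2, w3, w4}; p ∨ ¬q there: w0:T, w1:T, w2:F, w3:F, w4:F. ✗
w1: successors {w0, w3, w4}; p ∨ ¬q there: w0:T, w3:F, w4:F. ✗
w2: successors {w0, w1, w4}; p ∨ ¬q there: w0:T, w1:T, w4:F. ✗
w3: successors {w1, w3, w4}; p ∨ ¬q there: w1:T, w3:F, w4:F. ✗
w4: successors {w1, w2, w3}; p ∨ ¬q there: w1:T, w2:F, w3:F. ✗
Satisfying worlds: ∅.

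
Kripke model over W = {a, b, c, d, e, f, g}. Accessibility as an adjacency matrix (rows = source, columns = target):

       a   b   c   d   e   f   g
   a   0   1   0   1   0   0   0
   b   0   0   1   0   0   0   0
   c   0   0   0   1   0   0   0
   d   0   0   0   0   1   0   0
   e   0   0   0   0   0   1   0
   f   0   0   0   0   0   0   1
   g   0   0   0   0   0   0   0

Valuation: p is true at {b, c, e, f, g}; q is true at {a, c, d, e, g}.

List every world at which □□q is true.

{a, b, c, e, f, g}

a: successors {b, d}; □q there: b:T, d:T. ✓
b: successors {c}; □q there: c:T. ✓
c: successors {d}; □q there: d:T. ✓
d: successors {e}; □q there: e:F. ✗
e: successors {f}; □q there: f:T. ✓
f: successors {g}; □q there: g:T. ✓
g: no successors, so □□q holds vacuously. ✓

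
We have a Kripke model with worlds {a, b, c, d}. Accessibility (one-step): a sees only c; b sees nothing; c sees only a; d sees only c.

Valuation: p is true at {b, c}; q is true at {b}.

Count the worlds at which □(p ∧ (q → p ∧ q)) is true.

a: successors {c}; p ∧ (q → p ∧ q) there: c:T. ✓
b: no successors, so □(p ∧ (q → p ∧ q)) holds vacuously. ✓
c: successors {a}; p ∧ (q → p ∧ q) there: a:F. ✗
d: successors {c}; p ∧ (q → p ∧ q) there: c:T. ✓
Satisfying worlds: {a, b, d}.

3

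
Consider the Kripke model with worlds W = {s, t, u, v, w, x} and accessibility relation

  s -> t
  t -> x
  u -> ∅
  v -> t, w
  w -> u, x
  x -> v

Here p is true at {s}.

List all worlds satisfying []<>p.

{u}

s: successors {t}; <>p there: t:F. ✗
t: successors {x}; <>p there: x:F. ✗
u: no successors, so []<>p holds vacuously. ✓
v: successors {t, w}; <>p there: t:F, w:F. ✗
w: successors {u, x}; <>p there: u:F, x:F. ✗
x: successors {v}; <>p there: v:F. ✗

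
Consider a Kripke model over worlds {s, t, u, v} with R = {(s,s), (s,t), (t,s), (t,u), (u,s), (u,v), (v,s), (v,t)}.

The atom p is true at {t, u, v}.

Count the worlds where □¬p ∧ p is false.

s: □¬p is F, p is F. ✗
t: □¬p is F, p is T. ✗
u: □¬p is F, p is T. ✗
v: □¬p is F, p is T. ✗
Satisfying worlds: ∅.
So □¬p ∧ p fails at the other 4 worlds.

4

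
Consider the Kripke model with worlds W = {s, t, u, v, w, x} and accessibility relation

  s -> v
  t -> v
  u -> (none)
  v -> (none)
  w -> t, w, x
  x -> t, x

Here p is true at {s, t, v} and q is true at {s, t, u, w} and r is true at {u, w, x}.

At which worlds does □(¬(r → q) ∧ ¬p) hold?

{u, v}

s: successors {v}; ¬(r → q) ∧ ¬p there: v:F. ✗
t: successors {v}; ¬(r → q) ∧ ¬p there: v:F. ✗
u: no successors, so □(¬(r → q) ∧ ¬p) holds vacuously. ✓
v: no successors, so □(¬(r → q) ∧ ¬p) holds vacuously. ✓
w: successors {t, w, x}; ¬(r → q) ∧ ¬p there: t:F, w:F, x:T. ✗
x: successors {t, x}; ¬(r → q) ∧ ¬p there: t:F, x:T. ✗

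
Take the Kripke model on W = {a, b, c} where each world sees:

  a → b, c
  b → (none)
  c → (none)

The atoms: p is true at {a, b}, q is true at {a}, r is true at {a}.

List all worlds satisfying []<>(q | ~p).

{b, c}

a: successors {b, c}; <>(q | ~p) there: b:F, c:F. ✗
b: no successors, so []<>(q | ~p) holds vacuously. ✓
c: no successors, so []<>(q | ~p) holds vacuously. ✓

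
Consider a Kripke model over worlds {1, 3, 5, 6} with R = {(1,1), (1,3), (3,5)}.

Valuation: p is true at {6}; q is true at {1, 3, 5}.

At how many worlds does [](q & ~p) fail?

1: successors {1, 3}; q & ~p there: 1:T, 3:T. ✓
3: successors {5}; q & ~p there: 5:T. ✓
5: no successors, so [](q & ~p) holds vacuously. ✓
6: no successors, so [](q & ~p) holds vacuously. ✓
Satisfying worlds: {1, 3, 5, 6}.
So [](q & ~p) fails at the other 0 worlds.

0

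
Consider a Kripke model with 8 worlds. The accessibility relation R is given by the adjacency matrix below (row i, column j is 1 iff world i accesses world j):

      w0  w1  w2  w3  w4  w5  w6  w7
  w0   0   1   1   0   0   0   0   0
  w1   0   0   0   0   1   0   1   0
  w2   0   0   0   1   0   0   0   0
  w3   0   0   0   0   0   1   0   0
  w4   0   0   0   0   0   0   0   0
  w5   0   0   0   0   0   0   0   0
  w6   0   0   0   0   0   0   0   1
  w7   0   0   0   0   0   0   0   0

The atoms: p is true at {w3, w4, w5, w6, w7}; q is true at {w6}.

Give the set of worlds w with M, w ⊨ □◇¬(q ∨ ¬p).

w0: successors {w1, w2}; ◇¬(q ∨ ¬p) there: w1:T, w2:T. ✓
w1: successors {w4, w6}; ◇¬(q ∨ ¬p) there: w4:F, w6:T. ✗
w2: successors {w3}; ◇¬(q ∨ ¬p) there: w3:T. ✓
w3: successors {w5}; ◇¬(q ∨ ¬p) there: w5:F. ✗
w4: no successors, so □◇¬(q ∨ ¬p) holds vacuously. ✓
w5: no successors, so □◇¬(q ∨ ¬p) holds vacuously. ✓
w6: successors {w7}; ◇¬(q ∨ ¬p) there: w7:F. ✗
w7: no successors, so □◇¬(q ∨ ¬p) holds vacuously. ✓

{w0, w2, w4, w5, w7}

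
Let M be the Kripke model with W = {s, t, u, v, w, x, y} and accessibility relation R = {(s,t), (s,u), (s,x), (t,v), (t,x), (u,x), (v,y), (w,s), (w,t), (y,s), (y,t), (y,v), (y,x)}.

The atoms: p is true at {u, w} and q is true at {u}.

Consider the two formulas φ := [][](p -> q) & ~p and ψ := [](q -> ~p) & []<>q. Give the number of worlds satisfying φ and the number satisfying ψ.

For [][](p -> q) & ~p:
s: [][](p -> q) is T, ~p is T. ✓
t: [][](p -> q) is T, ~p is T. ✓
u: [][](p -> q) is T, ~p is F. ✗
v: [][](p -> q) is T, ~p is T. ✓
w: [][](p -> q) is T, ~p is F. ✗
x: [][](p -> q) is T, ~p is T. ✓
y: [][](p -> q) is T, ~p is T. ✓
— 5 worlds.
For [](q -> ~p) & []<>q:
s: [](q -> ~p) is F, []<>q is F. ✗
t: [](q -> ~p) is T, []<>q is F. ✗
u: [](q -> ~p) is T, []<>q is F. ✗
v: [](q -> ~p) is T, []<>q is F. ✗
w: [](q -> ~p) is T, []<>q is F. ✗
x: [](q -> ~p) is T, []<>q is T. ✓
y: [](q -> ~p) is T, []<>q is F. ✗
— 1 world.

5 and 1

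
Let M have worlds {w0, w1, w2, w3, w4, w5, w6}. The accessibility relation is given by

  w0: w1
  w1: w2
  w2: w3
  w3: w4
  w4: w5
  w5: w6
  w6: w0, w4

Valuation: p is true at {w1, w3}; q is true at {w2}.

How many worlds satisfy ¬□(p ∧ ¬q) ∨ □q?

w0: ¬□(p ∧ ¬q) is F, □q is F. ✗
w1: ¬□(p ∧ ¬q) is T, □q is T. ✓
w2: ¬□(p ∧ ¬q) is F, □q is F. ✗
w3: ¬□(p ∧ ¬q) is T, □q is F. ✓
w4: ¬□(p ∧ ¬q) is T, □q is F. ✓
w5: ¬□(p ∧ ¬q) is T, □q is F. ✓
w6: ¬□(p ∧ ¬q) is T, □q is F. ✓
Satisfying worlds: {w1, w3, w4, w5, w6}.

5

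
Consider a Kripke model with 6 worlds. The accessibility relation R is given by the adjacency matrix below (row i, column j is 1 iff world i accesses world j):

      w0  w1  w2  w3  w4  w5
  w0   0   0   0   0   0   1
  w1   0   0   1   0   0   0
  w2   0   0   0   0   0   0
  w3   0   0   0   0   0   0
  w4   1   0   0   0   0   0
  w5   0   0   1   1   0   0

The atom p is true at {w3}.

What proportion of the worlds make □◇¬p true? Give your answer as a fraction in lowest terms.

w0: successors {w5}; ◇¬p there: w5:T. ✓
w1: successors {w2}; ◇¬p there: w2:F. ✗
w2: no successors, so □◇¬p holds vacuously. ✓
w3: no successors, so □◇¬p holds vacuously. ✓
w4: successors {w0}; ◇¬p there: w0:T. ✓
w5: successors {w2, w3}; ◇¬p there: w2:F, w3:F. ✗
That's 4 of 6 worlds, so 4/6 = 2/3.

2/3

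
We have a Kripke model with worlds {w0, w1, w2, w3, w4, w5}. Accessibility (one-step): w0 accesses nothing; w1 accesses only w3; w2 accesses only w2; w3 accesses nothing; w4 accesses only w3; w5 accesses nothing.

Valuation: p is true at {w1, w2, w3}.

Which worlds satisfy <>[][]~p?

w0: no successors, so <>[][]~p fails. ✗
w1: successors {w3}; [][]~p there: w3:T. ✓
w2: successors {w2}; [][]~p there: w2:F. ✗
w3: no successors, so <>[][]~p fails. ✗
w4: successors {w3}; [][]~p there: w3:T. ✓
w5: no successors, so <>[][]~p fails. ✗

{w1, w4}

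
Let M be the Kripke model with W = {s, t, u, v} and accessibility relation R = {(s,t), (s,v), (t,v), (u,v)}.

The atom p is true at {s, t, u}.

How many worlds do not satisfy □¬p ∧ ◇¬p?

2

s: □¬p is F, ◇¬p is T. ✗
t: □¬p is T, ◇¬p is T. ✓
u: □¬p is T, ◇¬p is T. ✓
v: □¬p is T, ◇¬p is F. ✗
Satisfying worlds: {t, u}.
So □¬p ∧ ◇¬p fails at the other 2 worlds.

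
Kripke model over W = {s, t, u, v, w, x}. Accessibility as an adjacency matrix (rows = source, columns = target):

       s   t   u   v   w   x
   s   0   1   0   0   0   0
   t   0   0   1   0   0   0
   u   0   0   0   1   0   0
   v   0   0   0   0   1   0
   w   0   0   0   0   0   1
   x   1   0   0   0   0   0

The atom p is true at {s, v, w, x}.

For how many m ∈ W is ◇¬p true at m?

s: successors {t}; ¬p there: t:T. ✓
t: successors {u}; ¬p there: u:T. ✓
u: successors {v}; ¬p there: v:F. ✗
v: successors {w}; ¬p there: w:F. ✗
w: successors {x}; ¬p there: x:F. ✗
x: successors {s}; ¬p there: s:F. ✗
Satisfying worlds: {s, t}.

2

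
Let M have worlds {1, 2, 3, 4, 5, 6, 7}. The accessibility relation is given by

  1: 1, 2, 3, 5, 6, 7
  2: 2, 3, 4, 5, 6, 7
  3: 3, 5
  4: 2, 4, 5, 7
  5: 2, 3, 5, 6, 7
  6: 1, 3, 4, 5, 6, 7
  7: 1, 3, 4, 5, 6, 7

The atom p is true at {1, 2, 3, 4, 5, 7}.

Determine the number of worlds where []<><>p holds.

7

1: successors {1, 2, 3, 5, 6, 7}; <><>p there: 1:T, 2:T, 3:T, 5:T, 6:T, 7:T. ✓
2: successors {2, 3, 4, 5, 6, 7}; <><>p there: 2:T, 3:T, 4:T, 5:T, 6:T, 7:T. ✓
3: successors {3, 5}; <><>p there: 3:T, 5:T. ✓
4: successors {2, 4, 5, 7}; <><>p there: 2:T, 4:T, 5:T, 7:T. ✓
5: successors {2, 3, 5, 6, 7}; <><>p there: 2:T, 3:T, 5:T, 6:T, 7:T. ✓
6: successors {1, 3, 4, 5, 6, 7}; <><>p there: 1:T, 3:T, 4:T, 5:T, 6:T, 7:T. ✓
7: successors {1, 3, 4, 5, 6, 7}; <><>p there: 1:T, 3:T, 4:T, 5:T, 6:T, 7:T. ✓
Satisfying worlds: {1, 2, 3, 4, 5, 6, 7}.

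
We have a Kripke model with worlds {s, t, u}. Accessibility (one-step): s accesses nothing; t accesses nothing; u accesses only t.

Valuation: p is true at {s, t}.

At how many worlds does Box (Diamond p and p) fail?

1

s: no successors, so Box (Diamond p and p) holds vacuously. ✓
t: no successors, so Box (Diamond p and p) holds vacuously. ✓
u: successors {t}; Diamond p and p there: t:F. ✗
Satisfying worlds: {s, t}.
So Box (Diamond p and p) fails at the other 1 world.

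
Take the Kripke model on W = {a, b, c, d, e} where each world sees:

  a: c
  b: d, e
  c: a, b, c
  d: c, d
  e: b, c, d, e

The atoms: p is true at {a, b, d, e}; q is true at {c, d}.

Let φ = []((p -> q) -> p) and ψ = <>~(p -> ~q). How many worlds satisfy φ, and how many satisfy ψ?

1 and 3

For []((p -> q) -> p):
a: successors {c}; (p -> q) -> p there: c:F. ✗
b: successors {d, e}; (p -> q) -> p there: d:T, e:T. ✓
c: successors {a, b, c}; (p -> q) -> p there: a:T, b:T, c:F. ✗
d: successors {c, d}; (p -> q) -> p there: c:F, d:T. ✗
e: successors {b, c, d, e}; (p -> q) -> p there: b:T, c:F, d:T, e:T. ✗
— 1 world.
For <>~(p -> ~q):
a: successors {c}; ~(p -> ~q) there: c:F. ✗
b: successors {d, e}; ~(p -> ~q) there: d:T, e:F. ✓
c: successors {a, b, c}; ~(p -> ~q) there: a:F, b:F, c:F. ✗
d: successors {c, d}; ~(p -> ~q) there: c:F, d:T. ✓
e: successors {b, c, d, e}; ~(p -> ~q) there: b:F, c:F, d:T, e:F. ✓
— 3 worlds.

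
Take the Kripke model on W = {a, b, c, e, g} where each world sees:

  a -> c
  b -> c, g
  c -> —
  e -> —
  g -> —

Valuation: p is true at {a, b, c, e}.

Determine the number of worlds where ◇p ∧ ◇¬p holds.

1

a: ◇p is T, ◇¬p is F. ✗
b: ◇p is T, ◇¬p is T. ✓
c: ◇p is F, ◇¬p is F. ✗
e: ◇p is F, ◇¬p is F. ✗
g: ◇p is F, ◇¬p is F. ✗
Satisfying worlds: {b}.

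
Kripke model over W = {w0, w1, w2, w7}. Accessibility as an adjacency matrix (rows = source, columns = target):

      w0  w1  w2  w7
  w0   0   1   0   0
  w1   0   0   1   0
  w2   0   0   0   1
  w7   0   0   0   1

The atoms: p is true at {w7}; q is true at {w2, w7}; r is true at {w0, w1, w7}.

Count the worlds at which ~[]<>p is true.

1

w0: []<>p is F. ✓
w1: []<>p is T. ✗
w2: []<>p is T. ✗
w7: []<>p is T. ✗
Satisfying worlds: {w0}.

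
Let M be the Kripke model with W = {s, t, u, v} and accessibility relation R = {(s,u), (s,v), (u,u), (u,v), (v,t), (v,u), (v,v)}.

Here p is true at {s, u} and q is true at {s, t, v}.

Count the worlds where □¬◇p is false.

3

s: successors {u, v}; ¬◇p there: u:F, v:F. ✗
t: no successors, so □¬◇p holds vacuously. ✓
u: successors {u, v}; ¬◇p there: u:F, v:F. ✗
v: successors {t, u, v}; ¬◇p there: t:T, u:F, v:F. ✗
Satisfying worlds: {t}.
So □¬◇p fails at the other 3 worlds.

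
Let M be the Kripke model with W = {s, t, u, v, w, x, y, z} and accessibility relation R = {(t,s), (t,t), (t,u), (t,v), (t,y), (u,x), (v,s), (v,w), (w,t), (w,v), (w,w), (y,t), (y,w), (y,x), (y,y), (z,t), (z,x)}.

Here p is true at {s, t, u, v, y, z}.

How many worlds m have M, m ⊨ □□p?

s: no successors, so □□p holds vacuously. ✓
t: successors {s, t, u, v, y}; □p there: s:T, t:T, u:F, v:F, y:F. ✗
u: successors {x}; □p there: x:T. ✓
v: successors {s, w}; □p there: s:T, w:F. ✗
w: successors {t, v, w}; □p there: t:T, v:F, w:F. ✗
x: no successors, so □□p holds vacuously. ✓
y: successors {t, w, x, y}; □p there: t:T, w:F, x:T, y:F. ✗
z: successors {t, x}; □p there: t:T, x:T. ✓
Satisfying worlds: {s, u, x, z}.

4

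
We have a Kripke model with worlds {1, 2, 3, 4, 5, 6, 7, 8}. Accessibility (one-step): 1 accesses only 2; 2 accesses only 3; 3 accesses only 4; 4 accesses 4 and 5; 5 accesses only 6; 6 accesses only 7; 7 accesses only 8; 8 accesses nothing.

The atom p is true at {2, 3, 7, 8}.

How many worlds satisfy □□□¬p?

6

1: successors {2}; □□¬p there: 2:T. ✓
2: successors {3}; □□¬p there: 3:T. ✓
3: successors {4}; □□¬p there: 4:T. ✓
4: successors {4, 5}; □□¬p there: 4:T, 5:F. ✗
5: successors {6}; □□¬p there: 6:F. ✗
6: successors {7}; □□¬p there: 7:T. ✓
7: successors {8}; □□¬p there: 8:T. ✓
8: no successors, so □□□¬p holds vacuously. ✓
Satisfying worlds: {1, 2, 3, 6, 7, 8}.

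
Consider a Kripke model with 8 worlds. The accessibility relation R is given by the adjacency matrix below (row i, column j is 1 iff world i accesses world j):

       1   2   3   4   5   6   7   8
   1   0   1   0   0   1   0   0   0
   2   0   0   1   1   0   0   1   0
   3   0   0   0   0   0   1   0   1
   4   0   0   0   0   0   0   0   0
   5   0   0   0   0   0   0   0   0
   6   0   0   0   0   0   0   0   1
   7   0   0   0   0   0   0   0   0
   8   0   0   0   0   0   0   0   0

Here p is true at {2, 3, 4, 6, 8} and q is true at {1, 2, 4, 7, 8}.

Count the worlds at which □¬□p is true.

1: successors {2, 5}; ¬□p there: 2:T, 5:F. ✗
2: successors {3, 4, 7}; ¬□p there: 3:F, 4:F, 7:F. ✗
3: successors {6, 8}; ¬□p there: 6:F, 8:F. ✗
4: no successors, so □¬□p holds vacuously. ✓
5: no successors, so □¬□p holds vacuously. ✓
6: successors {8}; ¬□p there: 8:F. ✗
7: no successors, so □¬□p holds vacuously. ✓
8: no successors, so □¬□p holds vacuously. ✓
Satisfying worlds: {4, 5, 7, 8}.

4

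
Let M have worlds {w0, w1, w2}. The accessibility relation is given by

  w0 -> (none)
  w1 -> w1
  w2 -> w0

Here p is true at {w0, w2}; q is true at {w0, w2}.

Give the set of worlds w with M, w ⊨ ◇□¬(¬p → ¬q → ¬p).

{w2}

w0: no successors, so ◇□¬(¬p → ¬q → ¬p) fails. ✗
w1: successors {w1}; □¬(¬p → ¬q → ¬p) there: w1:F. ✗
w2: successors {w0}; □¬(¬p → ¬q → ¬p) there: w0:T. ✓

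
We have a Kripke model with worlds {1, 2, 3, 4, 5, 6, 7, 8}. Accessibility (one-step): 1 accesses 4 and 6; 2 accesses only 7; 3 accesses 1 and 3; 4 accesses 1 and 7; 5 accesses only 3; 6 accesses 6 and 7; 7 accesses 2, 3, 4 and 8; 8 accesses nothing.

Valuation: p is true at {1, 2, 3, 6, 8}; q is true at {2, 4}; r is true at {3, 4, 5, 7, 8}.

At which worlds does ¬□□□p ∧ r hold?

1: ¬□□□p is T, r is F. ✗
2: ¬□□□p is T, r is F. ✗
3: ¬□□□p is T, r is T. ✓
4: ¬□□□p is T, r is T. ✓
5: ¬□□□p is T, r is T. ✓
6: ¬□□□p is T, r is F. ✗
7: ¬□□□p is T, r is T. ✓
8: ¬□□□p is F, r is T. ✗

{3, 4, 5, 7}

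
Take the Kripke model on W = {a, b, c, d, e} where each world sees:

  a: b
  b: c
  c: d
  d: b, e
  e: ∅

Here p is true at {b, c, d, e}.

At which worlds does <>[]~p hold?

a: successors {b}; []~p there: b:F. ✗
b: successors {c}; []~p there: c:F. ✗
c: successors {d}; []~p there: d:F. ✗
d: successors {b, e}; []~p there: b:F, e:T. ✓
e: no successors, so <>[]~p fails. ✗

{d}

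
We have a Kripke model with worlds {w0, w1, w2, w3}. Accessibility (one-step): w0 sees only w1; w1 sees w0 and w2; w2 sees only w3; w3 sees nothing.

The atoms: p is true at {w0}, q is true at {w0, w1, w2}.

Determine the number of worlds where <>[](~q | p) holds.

2

w0: successors {w1}; [](~q | p) there: w1:F. ✗
w1: successors {w0, w2}; [](~q | p) there: w0:F, w2:T. ✓
w2: successors {w3}; [](~q | p) there: w3:T. ✓
w3: no successors, so <>[](~q | p) fails. ✗
Satisfying worlds: {w1, w2}.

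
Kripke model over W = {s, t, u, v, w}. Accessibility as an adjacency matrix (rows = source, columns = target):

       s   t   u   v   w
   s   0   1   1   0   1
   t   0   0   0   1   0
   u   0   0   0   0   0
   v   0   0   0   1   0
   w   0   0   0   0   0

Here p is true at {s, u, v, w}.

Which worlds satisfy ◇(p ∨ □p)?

{s, t, v}

s: successors {t, u, w}; p ∨ □p there: t:T, u:T, w:T. ✓
t: successors {v}; p ∨ □p there: v:T. ✓
u: no successors, so ◇(p ∨ □p) fails. ✗
v: successors {v}; p ∨ □p there: v:T. ✓
w: no successors, so ◇(p ∨ □p) fails. ✗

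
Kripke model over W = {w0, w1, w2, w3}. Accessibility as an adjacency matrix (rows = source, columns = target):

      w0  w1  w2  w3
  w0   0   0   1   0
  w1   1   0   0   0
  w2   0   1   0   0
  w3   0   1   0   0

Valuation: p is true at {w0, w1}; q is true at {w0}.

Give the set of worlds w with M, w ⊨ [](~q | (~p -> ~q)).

{w0, w1, w2, w3}

w0: successors {w2}; ~q | (~p -> ~q) there: w2:T. ✓
w1: successors {w0}; ~q | (~p -> ~q) there: w0:T. ✓
w2: successors {w1}; ~q | (~p -> ~q) there: w1:T. ✓
w3: successors {w1}; ~q | (~p -> ~q) there: w1:T. ✓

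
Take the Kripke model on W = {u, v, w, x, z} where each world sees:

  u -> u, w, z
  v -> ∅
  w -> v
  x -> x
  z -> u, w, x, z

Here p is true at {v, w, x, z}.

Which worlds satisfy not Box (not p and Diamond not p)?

{u, w, x, z}

u: Box (not p and Diamond not p) is F. ✓
v: Box (not p and Diamond not p) is T. ✗
w: Box (not p and Diamond not p) is F. ✓
x: Box (not p and Diamond not p) is F. ✓
z: Box (not p and Diamond not p) is F. ✓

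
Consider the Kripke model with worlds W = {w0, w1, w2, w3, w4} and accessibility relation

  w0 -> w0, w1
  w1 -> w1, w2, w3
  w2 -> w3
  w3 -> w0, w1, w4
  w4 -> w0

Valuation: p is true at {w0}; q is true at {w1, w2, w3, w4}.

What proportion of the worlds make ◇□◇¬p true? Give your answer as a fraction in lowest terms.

w0: successors {w0, w1}; □◇¬p there: w0:T, w1:T. ✓
w1: successors {w1, w2, w3}; □◇¬p there: w1:T, w2:T, w3:F. ✓
w2: successors {w3}; □◇¬p there: w3:F. ✗
w3: successors {w0, w1, w4}; □◇¬p there: w0:T, w1:T, w4:T. ✓
w4: successors {w0}; □◇¬p there: w0:T. ✓
That's 4 of 5 worlds, so 4/5.

4/5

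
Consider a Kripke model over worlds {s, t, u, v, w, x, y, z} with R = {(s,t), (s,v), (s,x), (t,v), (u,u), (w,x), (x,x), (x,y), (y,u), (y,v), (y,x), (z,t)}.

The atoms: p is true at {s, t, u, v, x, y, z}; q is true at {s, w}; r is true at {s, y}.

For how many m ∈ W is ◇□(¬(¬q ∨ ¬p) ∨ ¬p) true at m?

s: successors {t, v, x}; □(¬(¬q ∨ ¬p) ∨ ¬p) there: t:F, v:T, x:F. ✓
t: successors {v}; □(¬(¬q ∨ ¬p) ∨ ¬p) there: v:T. ✓
u: successors {u}; □(¬(¬q ∨ ¬p) ∨ ¬p) there: u:F. ✗
v: no successors, so ◇□(¬(¬q ∨ ¬p) ∨ ¬p) fails. ✗
w: successors {x}; □(¬(¬q ∨ ¬p) ∨ ¬p) there: x:F. ✗
x: successors {x, y}; □(¬(¬q ∨ ¬p) ∨ ¬p) there: x:F, y:F. ✗
y: successors {u, v, x}; □(¬(¬q ∨ ¬p) ∨ ¬p) there: u:F, v:T, x:F. ✓
z: successors {t}; □(¬(¬q ∨ ¬p) ∨ ¬p) there: t:F. ✗
Satisfying worlds: {s, t, y}.

3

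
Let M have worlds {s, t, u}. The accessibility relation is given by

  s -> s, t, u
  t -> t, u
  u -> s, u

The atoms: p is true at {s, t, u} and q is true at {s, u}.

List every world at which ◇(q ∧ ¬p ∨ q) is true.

s: successors {s, t, u}; q ∧ ¬p ∨ q there: s:T, t:F, u:T. ✓
t: successors {t, u}; q ∧ ¬p ∨ q there: t:F, u:T. ✓
u: successors {s, u}; q ∧ ¬p ∨ q there: s:T, u:T. ✓

{s, t, u}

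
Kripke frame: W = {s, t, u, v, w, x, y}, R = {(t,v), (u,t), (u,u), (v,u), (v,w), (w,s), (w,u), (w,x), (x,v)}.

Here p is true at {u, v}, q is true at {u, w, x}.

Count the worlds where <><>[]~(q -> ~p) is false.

s: no successors, so <><>[]~(q -> ~p) fails. ✗
t: successors {v}; <>[]~(q -> ~p) there: v:F. ✗
u: successors {t, u}; <>[]~(q -> ~p) there: t:F, u:F. ✗
v: successors {u, w}; <>[]~(q -> ~p) there: u:F, w:T. ✓
w: successors {s, u, x}; <>[]~(q -> ~p) there: s:F, u:F, x:F. ✗
x: successors {v}; <>[]~(q -> ~p) there: v:F. ✗
y: no successors, so <><>[]~(q -> ~p) fails. ✗
Satisfying worlds: {v}.
So <><>[]~(q -> ~p) fails at the other 6 worlds.

6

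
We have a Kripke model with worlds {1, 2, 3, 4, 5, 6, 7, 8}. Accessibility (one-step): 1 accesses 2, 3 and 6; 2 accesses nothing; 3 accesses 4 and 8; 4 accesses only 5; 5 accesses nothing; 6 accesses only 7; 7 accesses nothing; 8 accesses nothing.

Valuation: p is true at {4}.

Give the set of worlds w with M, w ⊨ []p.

1: successors {2, 3, 6}; p there: 2:F, 3:F, 6:F. ✗
2: no successors, so []p holds vacuously. ✓
3: successors {4, 8}; p there: 4:T, 8:F. ✗
4: successors {5}; p there: 5:F. ✗
5: no successors, so []p holds vacuously. ✓
6: successors {7}; p there: 7:F. ✗
7: no successors, so []p holds vacuously. ✓
8: no successors, so []p holds vacuously. ✓

{2, 5, 7, 8}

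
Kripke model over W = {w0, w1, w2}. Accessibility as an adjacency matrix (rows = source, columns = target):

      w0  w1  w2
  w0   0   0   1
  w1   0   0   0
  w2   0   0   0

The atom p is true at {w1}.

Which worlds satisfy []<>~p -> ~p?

w0: []<>~p is F, ~p is T. ✓
w1: []<>~p is T, ~p is F. ✗
w2: []<>~p is T, ~p is T. ✓

{w0, w2}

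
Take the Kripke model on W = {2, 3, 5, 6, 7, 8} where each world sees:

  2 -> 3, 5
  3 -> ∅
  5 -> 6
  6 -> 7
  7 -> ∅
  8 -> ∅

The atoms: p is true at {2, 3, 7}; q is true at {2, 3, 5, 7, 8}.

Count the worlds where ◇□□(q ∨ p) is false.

3

2: successors {3, 5}; □□(q ∨ p) there: 3:T, 5:T. ✓
3: no successors, so ◇□□(q ∨ p) fails. ✗
5: successors {6}; □□(q ∨ p) there: 6:T. ✓
6: successors {7}; □□(q ∨ p) there: 7:T. ✓
7: no successors, so ◇□□(q ∨ p) fails. ✗
8: no successors, so ◇□□(q ∨ p) fails. ✗
Satisfying worlds: {2, 5, 6}.
So ◇□□(q ∨ p) fails at the other 3 worlds.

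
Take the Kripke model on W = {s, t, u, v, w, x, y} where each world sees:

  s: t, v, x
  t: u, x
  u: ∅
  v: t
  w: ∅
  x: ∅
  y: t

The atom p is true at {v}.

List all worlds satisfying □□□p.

s: successors {t, v, x}; □□p there: t:T, v:F, x:T. ✗
t: successors {u, x}; □□p there: u:T, x:T. ✓
u: no successors, so □□□p holds vacuously. ✓
v: successors {t}; □□p there: t:T. ✓
w: no successors, so □□□p holds vacuously. ✓
x: no successors, so □□□p holds vacuously. ✓
y: successors {t}; □□p there: t:T. ✓

{t, u, v, w, x, y}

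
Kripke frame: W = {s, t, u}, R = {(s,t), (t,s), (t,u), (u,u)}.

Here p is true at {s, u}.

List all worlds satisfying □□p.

{s, u}

s: successors {t}; □p there: t:T. ✓
t: successors {s, u}; □p there: s:F, u:T. ✗
u: successors {u}; □p there: u:T. ✓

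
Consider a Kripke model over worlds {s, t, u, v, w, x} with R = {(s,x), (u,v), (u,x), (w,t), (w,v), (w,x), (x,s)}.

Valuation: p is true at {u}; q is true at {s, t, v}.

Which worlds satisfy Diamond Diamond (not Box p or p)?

{s, u, w, x}

s: successors {x}; Diamond (not Box p or p) there: x:T. ✓
t: no successors, so Diamond Diamond (not Box p or p) fails. ✗
u: successors {v, x}; Diamond (not Box p or p) there: v:F, x:T. ✓
v: no successors, so Diamond Diamond (not Box p or p) fails. ✗
w: successors {t, v, x}; Diamond (not Box p or p) there: t:F, v:F, x:T. ✓
x: successors {s}; Diamond (not Box p or p) there: s:T. ✓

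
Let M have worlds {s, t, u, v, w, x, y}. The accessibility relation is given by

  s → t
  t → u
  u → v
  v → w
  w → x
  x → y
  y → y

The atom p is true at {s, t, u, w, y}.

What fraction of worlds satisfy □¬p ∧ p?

s: □¬p is F, p is T. ✗
t: □¬p is F, p is T. ✗
u: □¬p is T, p is T. ✓
v: □¬p is F, p is F. ✗
w: □¬p is T, p is T. ✓
x: □¬p is F, p is F. ✗
y: □¬p is F, p is T. ✗
That's 2 of 7 worlds, so 2/7.

2/7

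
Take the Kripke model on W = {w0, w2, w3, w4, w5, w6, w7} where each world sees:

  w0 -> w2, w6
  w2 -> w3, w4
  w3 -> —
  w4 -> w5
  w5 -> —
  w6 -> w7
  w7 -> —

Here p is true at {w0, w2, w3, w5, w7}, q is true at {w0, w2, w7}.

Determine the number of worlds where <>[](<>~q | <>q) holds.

3

w0: successors {w2, w6}; [](<>~q | <>q) there: w2:F, w6:F. ✗
w2: successors {w3, w4}; [](<>~q | <>q) there: w3:T, w4:F. ✓
w3: no successors, so <>[](<>~q | <>q) fails. ✗
w4: successors {w5}; [](<>~q | <>q) there: w5:T. ✓
w5: no successors, so <>[](<>~q | <>q) fails. ✗
w6: successors {w7}; [](<>~q | <>q) there: w7:T. ✓
w7: no successors, so <>[](<>~q | <>q) fails. ✗
Satisfying worlds: {w2, w4, w6}.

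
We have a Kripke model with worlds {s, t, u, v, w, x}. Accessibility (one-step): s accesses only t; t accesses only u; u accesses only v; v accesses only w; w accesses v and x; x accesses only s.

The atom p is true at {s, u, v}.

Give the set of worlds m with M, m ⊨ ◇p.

{t, u, w, x}

s: successors {t}; p there: t:F. ✗
t: successors {u}; p there: u:T. ✓
u: successors {v}; p there: v:T. ✓
v: successors {w}; p there: w:F. ✗
w: successors {v, x}; p there: v:T, x:F. ✓
x: successors {s}; p there: s:T. ✓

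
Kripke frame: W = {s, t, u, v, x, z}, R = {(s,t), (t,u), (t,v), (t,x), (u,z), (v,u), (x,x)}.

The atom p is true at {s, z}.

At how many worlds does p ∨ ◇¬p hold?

s: p is T, ◇¬p is T. ✓
t: p is F, ◇¬p is T. ✓
u: p is F, ◇¬p is F. ✗
v: p is F, ◇¬p is T. ✓
x: p is F, ◇¬p is T. ✓
z: p is T, ◇¬p is F. ✓
Satisfying worlds: {s, t, v, x, z}.

5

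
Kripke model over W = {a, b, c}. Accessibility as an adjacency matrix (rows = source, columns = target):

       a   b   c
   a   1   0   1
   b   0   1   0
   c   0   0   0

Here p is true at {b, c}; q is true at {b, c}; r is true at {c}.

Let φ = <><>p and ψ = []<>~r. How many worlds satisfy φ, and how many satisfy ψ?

2 and 2

For <><>p:
a: successors {a, c}; <>p there: a:T, c:F. ✓
b: successors {b}; <>p there: b:T. ✓
c: no successors, so <><>p fails. ✗
— 2 worlds.
For []<>~r:
a: successors {a, c}; <>~r there: a:T, c:F. ✗
b: successors {b}; <>~r there: b:T. ✓
c: no successors, so []<>~r holds vacuously. ✓
— 2 worlds.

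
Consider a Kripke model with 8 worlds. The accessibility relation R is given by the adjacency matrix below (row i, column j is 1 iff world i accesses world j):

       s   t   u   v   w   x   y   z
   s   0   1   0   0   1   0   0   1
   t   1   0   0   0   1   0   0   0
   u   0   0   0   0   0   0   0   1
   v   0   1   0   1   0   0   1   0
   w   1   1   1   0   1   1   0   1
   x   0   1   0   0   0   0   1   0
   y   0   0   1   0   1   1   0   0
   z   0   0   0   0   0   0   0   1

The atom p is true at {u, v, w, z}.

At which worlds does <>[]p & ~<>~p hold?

{u, z}

s: <>[]p is T, ~<>~p is F. ✗
t: <>[]p is F, ~<>~p is F. ✗
u: <>[]p is T, ~<>~p is T. ✓
v: <>[]p is F, ~<>~p is F. ✗
w: <>[]p is T, ~<>~p is F. ✗
x: <>[]p is F, ~<>~p is F. ✗
y: <>[]p is T, ~<>~p is F. ✗
z: <>[]p is T, ~<>~p is T. ✓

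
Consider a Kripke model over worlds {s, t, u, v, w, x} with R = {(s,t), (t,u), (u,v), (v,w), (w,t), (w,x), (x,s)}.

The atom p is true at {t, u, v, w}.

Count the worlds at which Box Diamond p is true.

5

s: successors {t}; Diamond p there: t:T. ✓
t: successors {u}; Diamond p there: u:T. ✓
u: successors {v}; Diamond p there: v:T. ✓
v: successors {w}; Diamond p there: w:T. ✓
w: successors {t, x}; Diamond p there: t:T, x:F. ✗
x: successors {s}; Diamond p there: s:T. ✓
Satisfying worlds: {s, t, u, v, x}.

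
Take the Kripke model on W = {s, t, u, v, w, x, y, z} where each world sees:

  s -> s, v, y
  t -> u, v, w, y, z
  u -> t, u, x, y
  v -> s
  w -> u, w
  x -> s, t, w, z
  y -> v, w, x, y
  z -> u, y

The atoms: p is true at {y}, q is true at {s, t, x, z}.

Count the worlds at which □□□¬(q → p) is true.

0

s: successors {s, v, y}; □□¬(q → p) there: s:F, v:F, y:F. ✗
t: successors {u, v, w, y, z}; □□¬(q → p) there: u:F, v:F, w:F, y:F, z:F. ✗
u: successors {t, u, x, y}; □□¬(q → p) there: t:F, u:F, x:F, y:F. ✗
v: successors {s}; □□¬(q → p) there: s:F. ✗
w: successors {u, w}; □□¬(q → p) there: u:F, w:F. ✗
x: successors {s, t, w, z}; □□¬(q → p) there: s:F, t:F, w:F, z:F. ✗
y: successors {v, w, x, y}; □□¬(q → p) there: v:F, w:F, x:F, y:F. ✗
z: successors {u, y}; □□¬(q → p) there: u:F, y:F. ✗
Satisfying worlds: ∅.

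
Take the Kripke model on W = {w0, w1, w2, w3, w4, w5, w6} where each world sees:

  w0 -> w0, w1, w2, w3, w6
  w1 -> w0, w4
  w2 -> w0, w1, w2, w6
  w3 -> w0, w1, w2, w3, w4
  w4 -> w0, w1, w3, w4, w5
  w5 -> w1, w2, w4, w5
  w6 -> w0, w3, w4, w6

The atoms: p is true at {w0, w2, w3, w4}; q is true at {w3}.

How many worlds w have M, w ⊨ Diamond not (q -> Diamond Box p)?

w0: successors {w0, w1, w2, w3, w6}; not (q -> Diamond Box p) there: w0:F, w1:F, w2:F, w3:F, w6:F. ✗
w1: successors {w0, w4}; not (q -> Diamond Box p) there: w0:F, w4:F. ✗
w2: successors {w0, w1, w2, w6}; not (q -> Diamond Box p) there: w0:F, w1:F, w2:F, w6:F. ✗
w3: successors {w0, w1, w2, w3, w4}; not (q -> Diamond Box p) there: w0:F, w1:F, w2:F, w3:F, w4:F. ✗
w4: successors {w0, w1, w3, w4, w5}; not (q -> Diamond Box p) there: w0:F, w1:F, w3:F, w4:F, w5:F. ✗
w5: successors {w1, w2, w4, w5}; not (q -> Diamond Box p) there: w1:F, w2:F, w4:F, w5:F. ✗
w6: successors {w0, w3, w4, w6}; not (q -> Diamond Box p) there: w0:F, w3:F, w4:F, w6:F. ✗
Satisfying worlds: ∅.

0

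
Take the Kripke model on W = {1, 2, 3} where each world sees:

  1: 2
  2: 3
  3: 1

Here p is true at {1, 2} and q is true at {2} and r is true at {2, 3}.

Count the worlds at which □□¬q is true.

2

1: successors {2}; □¬q there: 2:T. ✓
2: successors {3}; □¬q there: 3:T. ✓
3: successors {1}; □¬q there: 1:F. ✗
Satisfying worlds: {1, 2}.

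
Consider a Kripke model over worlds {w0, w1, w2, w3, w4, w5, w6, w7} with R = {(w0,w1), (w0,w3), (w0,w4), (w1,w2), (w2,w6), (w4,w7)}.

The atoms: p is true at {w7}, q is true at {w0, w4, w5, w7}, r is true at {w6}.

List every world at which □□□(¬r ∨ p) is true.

{w1, w2, w3, w4, w5, w6, w7}

w0: successors {w1, w3, w4}; □□(¬r ∨ p) there: w1:F, w3:T, w4:T. ✗
w1: successors {w2}; □□(¬r ∨ p) there: w2:T. ✓
w2: successors {w6}; □□(¬r ∨ p) there: w6:T. ✓
w3: no successors, so □□□(¬r ∨ p) holds vacuously. ✓
w4: successors {w7}; □□(¬r ∨ p) there: w7:T. ✓
w5: no successors, so □□□(¬r ∨ p) holds vacuously. ✓
w6: no successors, so □□□(¬r ∨ p) holds vacuously. ✓
w7: no successors, so □□□(¬r ∨ p) holds vacuously. ✓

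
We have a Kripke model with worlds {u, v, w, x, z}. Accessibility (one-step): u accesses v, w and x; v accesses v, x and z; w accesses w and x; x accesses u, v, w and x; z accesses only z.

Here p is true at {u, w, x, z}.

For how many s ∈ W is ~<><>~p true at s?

1

u: <><>~p is T. ✗
v: <><>~p is T. ✗
w: <><>~p is T. ✗
x: <><>~p is T. ✗
z: <><>~p is F. ✓
Satisfying worlds: {z}.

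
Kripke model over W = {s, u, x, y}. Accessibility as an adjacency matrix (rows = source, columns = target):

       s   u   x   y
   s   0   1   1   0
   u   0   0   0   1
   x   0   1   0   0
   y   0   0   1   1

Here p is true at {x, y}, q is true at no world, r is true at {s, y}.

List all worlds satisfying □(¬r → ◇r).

s: successors {u, x}; ¬r → ◇r there: u:T, x:F. ✗
u: successors {y}; ¬r → ◇r there: y:T. ✓
x: successors {u}; ¬r → ◇r there: u:T. ✓
y: successors {x, y}; ¬r → ◇r there: x:F, y:T. ✗

{u, x}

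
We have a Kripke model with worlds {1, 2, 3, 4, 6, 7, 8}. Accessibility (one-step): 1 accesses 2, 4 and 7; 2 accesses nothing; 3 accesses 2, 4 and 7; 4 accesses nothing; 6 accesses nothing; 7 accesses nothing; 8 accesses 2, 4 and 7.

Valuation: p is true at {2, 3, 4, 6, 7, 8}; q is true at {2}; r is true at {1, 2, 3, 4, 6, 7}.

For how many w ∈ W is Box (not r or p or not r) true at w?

1: successors {2, 4, 7}; not r or p or not r there: 2:T, 4:T, 7:T. ✓
2: no successors, so Box (not r or p or not r) holds vacuously. ✓
3: successors {2, 4, 7}; not r or p or not r there: 2:T, 4:T, 7:T. ✓
4: no successors, so Box (not r or p or not r) holds vacuously. ✓
6: no successors, so Box (not r or p or not r) holds vacuously. ✓
7: no successors, so Box (not r or p or not r) holds vacuously. ✓
8: successors {2, 4, 7}; not r or p or not r there: 2:T, 4:T, 7:T. ✓
Satisfying worlds: {1, 2, 3, 4, 6, 7, 8}.

7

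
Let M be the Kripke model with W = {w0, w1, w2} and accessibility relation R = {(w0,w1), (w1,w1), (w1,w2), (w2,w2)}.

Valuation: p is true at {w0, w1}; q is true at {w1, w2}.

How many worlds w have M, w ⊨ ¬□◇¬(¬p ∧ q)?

w0: □◇¬(¬p ∧ q) is T. ✗
w1: □◇¬(¬p ∧ q) is F. ✓
w2: □◇¬(¬p ∧ q) is F. ✓
Satisfying worlds: {w1, w2}.

2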